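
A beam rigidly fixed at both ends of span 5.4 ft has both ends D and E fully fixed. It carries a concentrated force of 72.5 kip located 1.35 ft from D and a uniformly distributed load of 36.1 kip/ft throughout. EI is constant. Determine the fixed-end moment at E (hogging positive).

M_E = 106.1 kip·ft

Release both end moments; the primary structure is a simply-supported span DE with redundants M_D and M_E.
End rotations of the released simple span under the applied load (×1/EI):
  at D: point load 72.5 at a = 1.35: Pab(L + b)/(6LEI) = 115.6/EI
  at E: point load 72.5 at a = 1.35: Pab(L + a)/(6LEI) = 82.58/EI
  at D: UDL 36.1: wL³/(24EI) = 236.9/EI
  at E: UDL 36.1: wL³/(24EI) = 236.9/EI
  θ_D0 = 352.5/EI,  θ_E0 = 319.4/EI
Flexibility coefficients: a unit moment at one end gives L/(3EI) there and L/(6EI) at the far end, so f₁₁ = f₂₂ = 1.8/EI and f₁₂ = f₂₁ = 0.9/EI.
Compatibility — zero rotation at each built-in end:
  1.8 M_D + 0.9 M_E = 352.5
  0.9 M_D + 1.8 M_E = 319.4
Solving the pair gives M_D = 142.8 kip·ft and M_E = 106.1 kip·ft (hogging).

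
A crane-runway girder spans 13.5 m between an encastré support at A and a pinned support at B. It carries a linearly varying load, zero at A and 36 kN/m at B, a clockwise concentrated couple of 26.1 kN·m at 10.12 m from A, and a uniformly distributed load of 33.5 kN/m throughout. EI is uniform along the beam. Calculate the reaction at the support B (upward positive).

R_B = 306 kN

Take the reaction at B as the redundant and release it; the primary structure is a cantilever fixed at A.
Downward deflection at the released point B due to the loads:
  triangular load, peak 36 at the free end: 11w₀L⁴/(120EI) = 109610/EI
  clockwise couple 26.1 at a = 10.12: M₀a(2L − a)/(2EI) = 2229/EI
  UDL 33.5: wL⁴/(8EI) = 139088/EI
  δ_0 = 250927/EI
Tip deflection under a unit load at B: L³/(3EI) = 820.1/EI.
Compatibility at B: δ_0 − R_B·δ_{BB} = 0, so R_B = 250927/820.1 = 306 kN.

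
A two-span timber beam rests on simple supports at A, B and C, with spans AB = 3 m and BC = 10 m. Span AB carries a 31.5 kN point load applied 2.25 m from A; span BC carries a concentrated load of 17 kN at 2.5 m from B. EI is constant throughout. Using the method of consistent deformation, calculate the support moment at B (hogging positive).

Insert a hinge at B; M_B is the redundant, and each span becomes simply supported.
Discontinuity in slope at B on the released structure — sum the simple-span end rotations:
  span AB: point load 31.5 at a = 2.25: Pab(L + a)/(6LEI) = 15.5/EI
  span BC: point load 17 at a = 2.5: Pab(L + b)/(6LEI) = 92.97/EI
  relative rotation θ_0 = (15.5 + 92.97)/EI = 108.5/EI
A unit hogging moment at B produces rotation L₁/(3EI) + L₂/(3EI) = 4.333/EI.
Slope continuity at B: θ_0 = M_B·4.333/EI, so M_B = 108.5/4.333 = 25.03 kN·m (hogging).

M_B = 25.03 kN·m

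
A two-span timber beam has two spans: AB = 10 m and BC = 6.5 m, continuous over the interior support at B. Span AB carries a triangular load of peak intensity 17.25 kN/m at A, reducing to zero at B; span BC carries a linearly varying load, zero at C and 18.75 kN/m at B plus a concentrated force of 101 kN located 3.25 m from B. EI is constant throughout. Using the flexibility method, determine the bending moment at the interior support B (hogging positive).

M_B = 130.3 kN·m

Insert a hinge at B; M_B is the redundant, and each span becomes simply supported.
Discontinuity in slope at B on the released structure — sum the simple-span end rotations:
  span AB: triangular load, peak 17.25: 7w₀L³/(360EI) = 335.4/EI
  span BC: triangular load, peak 18.75: w₀L³/(45EI) = 114.4/EI
  span BC: point load 101 at a = 3.25: Pab(L + b)/(6LEI) = 266.7/EI
  relative rotation θ_0 = (335.4 + 381.1)/EI = 716.5/EI
A unit hogging moment at B produces rotation L₁/(3EI) + L₂/(3EI) = 5.5/EI.
Slope continuity at B: θ_0 = M_B·5.5/EI, so M_B = 716.5/5.5 = 130.3 kN·m (hogging).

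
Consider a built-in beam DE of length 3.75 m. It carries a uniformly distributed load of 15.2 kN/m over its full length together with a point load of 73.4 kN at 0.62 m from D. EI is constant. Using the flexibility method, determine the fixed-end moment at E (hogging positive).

M_E = 24.09 kN·m

Take the two fixed-end moments M_D, M_E as redundants; the released structure is the simple span DE.
End rotations of the released simple span under the applied load (×1/EI):
  at D: UDL 15.2: wL³/(24EI) = 33.4/EI
  at E: UDL 15.2: wL³/(24EI) = 33.4/EI
  at D: point load 73.4 at a = 0.62: Pab(L + b)/(6LEI) = 43.55/EI
  at E: point load 73.4 at a = 0.62: Pab(L + a)/(6LEI) = 27.67/EI
  θ_D0 = 76.95/EI,  θ_E0 = 61.06/EI
Flexibility coefficients: a unit moment at one end gives L/(3EI) there and L/(6EI) at the far end, so f₁₁ = f₂₂ = 1.25/EI and f₁₂ = f₂₁ = 0.625/EI.
Compatibility — zero rotation at each built-in end:
  1.25 M_D + 0.625 M_E = 76.95
  0.625 M_D + 1.25 M_E = 61.06
Solving the pair gives M_D = 49.52 kN·m and M_E = 24.09 kN·m (hogging).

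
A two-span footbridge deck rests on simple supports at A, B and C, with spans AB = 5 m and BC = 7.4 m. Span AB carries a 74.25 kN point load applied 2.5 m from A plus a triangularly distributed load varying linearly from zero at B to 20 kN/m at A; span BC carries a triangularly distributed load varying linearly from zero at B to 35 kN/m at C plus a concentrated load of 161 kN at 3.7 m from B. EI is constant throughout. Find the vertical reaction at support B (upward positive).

Release continuity at B by inserting a hinge; the redundant is the internal moment M_B. The primary structure is two simply-supported spans AB and BC.
Discontinuity in slope at B on the released structure — sum the simple-span end rotations:
  span AB: point load 74.25 at a = 2.5: Pab(L + a)/(6LEI) = 116/EI
  span AB: triangular load, peak 20: 7w₀L³/(360EI) = 48.61/EI
  span BC: triangular load, peak 35: 7w₀L³/(360EI) = 275.8/EI
  span BC: point load 161 at a = 3.7: Pab(L + b)/(6LEI) = 551/EI
  relative rotation θ_0 = (164.6 + 826.8)/EI = 991.4/EI
A unit hogging moment at B produces rotation L₁/(3EI) + L₂/(3EI) = 4.133/EI.
Compatibility: M_B·(L₁+L₂)/(3EI) = θ_0, giving M_B = 239.9 kN·m (hogging).
Span AB, ΣM about A with M_B applied at B: R_B^{AB}·5 = 269 + 239.9, so R_B^{AB} = 101.8 kN and R_A = 124.2 − 101.8 = 22.49 kN.
Span BC, ΣM about C: R_B^{BC}·7.4 = 915.1 + 239.9, so R_B^{BC} = 156.1 kN and R_C = 290.5 − 156.1 = 134.4 kN.
R_B = 101.8 + 156.1 = 257.8 kN.

R_B = 257.8 kN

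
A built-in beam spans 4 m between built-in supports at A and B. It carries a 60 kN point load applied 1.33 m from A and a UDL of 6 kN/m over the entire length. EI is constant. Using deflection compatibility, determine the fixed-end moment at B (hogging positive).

Take the two fixed-end moments M_A, M_B as redundants; the released structure is the simple span AB.
End rotations of the released simple span under the applied load (×1/EI):
  at A: point load 60 at a = 1.33: Pab(L + b)/(6LEI) = 59.21/EI
  at B: point load 60 at a = 1.33: Pab(L + a)/(6LEI) = 47.32/EI
  at A: UDL 6: wL³/(24EI) = 16/EI
  at B: UDL 6: wL³/(24EI) = 16/EI
  θ_A0 = 75.21/EI,  θ_B0 = 63.32/EI
Flexibility coefficients: a unit moment at one end gives L/(3EI) there and L/(6EI) at the far end, so f₁₁ = f₂₂ = 1.333/EI and f₁₂ = f₂₁ = 0.6667/EI.
Compatibility — zero rotation at each built-in end:
  1.333 M_A + 0.6667 M_B = 75.21
  0.6667 M_A + 1.333 M_B = 63.32
Solving the pair gives M_A = 43.56 kN·m and M_B = 25.71 kN·m (hogging).

M_B = 25.71 kN·m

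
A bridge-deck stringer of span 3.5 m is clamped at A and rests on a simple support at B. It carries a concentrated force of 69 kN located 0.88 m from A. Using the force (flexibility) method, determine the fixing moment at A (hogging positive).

Take the reaction at B as the redundant and release it; the primary structure is a cantilever fixed at A.
Free-end deflection of the primary structure under the applied loading (downward +):
  point load 69 at a = 0.88: Pa²(3L − a)/(6EI) = 85.67/EI
Tip deflection under a unit load at B: L³/(3EI) = 14.29/EI.
Compatibility at B: δ_0 − R_B·δ_{BB} = 0, so R_B = 85.67/14.29 = 5.995 kN.
Moment equilibrium about A: M_A = Σ(load moments about A) − R_B·L = 60.72 − 5.995×3.5 = 39.74 kN·m.

M_A = 39.74 kN·m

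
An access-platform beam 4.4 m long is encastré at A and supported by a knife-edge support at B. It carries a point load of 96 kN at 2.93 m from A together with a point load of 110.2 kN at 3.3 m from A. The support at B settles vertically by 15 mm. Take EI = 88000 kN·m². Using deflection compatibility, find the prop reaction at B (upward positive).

R_B = 72.93 kN

Take the reaction at B as the redundant and release it; the primary structure is a cantilever fixed at A.
Primary-structure tip deflection at B by superposition:
  point load 96 at a = 2.93: Pa²(3L − a)/(6EI) = 1411/EI
  point load 110.2 at a = 3.3: Pa²(3L − a)/(6EI) = 1980/EI
  δ_0 = 3391/EI
Flexibility coefficient — unit upward force at B: δ_{BB} = L³/(3EI) = 28.39/EI.
With EI = 88000 kN·m²: δ_0 = 0.038532 m and δ_{BB} = 0.000323 m/kN.
Compatibility — the beam at B must follow the support down by 0.015 m: δ_0 − R_B·δ_{BB} = 0.015, so R_B = (0.038532 − 0.015)/0.000323 = 72.93 kN.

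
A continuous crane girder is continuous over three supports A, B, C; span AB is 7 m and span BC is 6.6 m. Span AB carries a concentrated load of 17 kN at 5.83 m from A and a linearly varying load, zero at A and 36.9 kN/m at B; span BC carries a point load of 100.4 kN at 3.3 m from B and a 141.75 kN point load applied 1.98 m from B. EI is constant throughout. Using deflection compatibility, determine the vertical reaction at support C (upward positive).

R_C = 60.73 kN

Take M_B as the redundant. Released structure: two simple spans AB and BC with a hinge at B.
End slopes at the hinge B, treating each span as simply supported:
  span AB: point load 17 at a = 5.83: Pab(L + a)/(6LEI) = 35.42/EI
  span AB: triangular load, peak 36.9: w₀L³/(45EI) = 281.3/EI
  span BC: point load 100.4 at a = 3.3: Pab(L + b)/(6LEI) = 273.3/EI
  span BC: point load 141.75 at a = 1.98: Pab(L + b)/(6LEI) = 367.4/EI
  relative rotation θ_0 = (316.7 + 640.7)/EI = 957.4/EI
A unit hogging moment at B produces rotation L₁/(3EI) + L₂/(3EI) = 4.533/EI.
Slope continuity at B: θ_0 = M_B·4.533/EI, so M_B = 957.4/4.533 = 211.2 kN·m (hogging).
Span BC, ΣM about C: R_B^{BC}·6.6 = 986.2 + 211.2, so R_B^{BC} = 181.4 kN and R_C = 242.2 − 181.4 = 60.73 kN.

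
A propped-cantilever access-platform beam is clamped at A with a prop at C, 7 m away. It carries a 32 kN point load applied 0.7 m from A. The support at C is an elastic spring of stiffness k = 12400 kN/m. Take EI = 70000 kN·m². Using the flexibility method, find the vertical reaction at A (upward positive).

R_A = 31.56 kN

Remove the prop at C; the released (primary) structure is a cantilever built in at A.
Downward deflection at the released point C due to the loads:
  point load 32 at a = 0.7: Pa²(3L − a)/(6EI) = 53.05/EI
Tip deflection under a unit load at C: L³/(3EI) = 114.3/EI.
With EI = 70000 kN·m²: δ_0 = 0.000758 m and δ_{CC} = 0.001633 m/kN.
Compatibility — the spring shortens by R_C/k under the reaction it provides: δ_0 − R_C·δ_{CC} = R_C/k. With 1/k = 0.000081 m/kN, R_C = δ_0 / (δ_{CC} + 1/k) = 0.000758 / (0.001633 + 0.000081) = 0.4422 kN.
Vertical equilibrium: R_A = ΣP − R_C = 32 − 0.4422 = 31.56 kN.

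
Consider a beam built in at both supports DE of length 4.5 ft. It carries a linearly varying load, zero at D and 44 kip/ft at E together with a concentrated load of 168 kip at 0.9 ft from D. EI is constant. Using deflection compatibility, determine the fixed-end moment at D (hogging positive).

M_D = 126.5 kip·ft

Release both end moments; the primary structure is a simply-supported span DE with redundants M_D and M_E.
On the primary (simply-supported) span, the end slopes from the loading are:
  at D: triangular load, peak 44: 7w₀L³/(360EI) = 77.96/EI
  at E: triangular load, peak 44: w₀L³/(45EI) = 89.1/EI
  at D: point load 168 at a = 0.9: Pab(L + b)/(6LEI) = 163.3/EI
  at E: point load 168 at a = 0.9: Pab(L + a)/(6LEI) = 108.9/EI
  θ_D0 = 241.3/EI,  θ_E0 = 198/EI
Flexibility coefficients: a unit moment at one end gives L/(3EI) there and L/(6EI) at the far end, so f₁₁ = f₂₂ = 1.5/EI and f₁₂ = f₂₁ = 0.75/EI.
Compatibility — zero rotation at each built-in end:
  1.5 M_D + 0.75 M_E = 241.3
  0.75 M_D + 1.5 M_E = 198
Solving the pair gives M_D = 126.5 kip·ft and M_E = 68.74 kip·ft (hogging).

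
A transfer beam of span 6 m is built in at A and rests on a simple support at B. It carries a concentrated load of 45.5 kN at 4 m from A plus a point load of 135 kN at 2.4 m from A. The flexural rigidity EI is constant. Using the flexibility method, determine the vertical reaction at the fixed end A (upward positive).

Release the roller at B. Primary structure: cantilever fixed at A.
Free-end deflection of the primary structure under the applied loading (downward +):
  point load 45.5 at a = 4: Pa²(3L − a)/(6EI) = 1699/EI
  point load 135 at a = 2.4: Pa²(3L − a)/(6EI) = 2022/EI
  δ_0 = 3720/EI
Tip deflection under a unit load at B: L³/(3EI) = 72/EI.
The prop prevents deflection at B: R_B = δ_0/δ_{BB} = 3720/72 = 51.67 kN.
Vertical equilibrium: R_A = ΣP − R_B = 180.5 − 51.67 = 128.8 kN.

R_A = 128.8 kN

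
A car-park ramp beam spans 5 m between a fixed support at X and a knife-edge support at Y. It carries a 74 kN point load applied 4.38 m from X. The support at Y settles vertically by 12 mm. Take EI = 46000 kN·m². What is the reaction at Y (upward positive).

R_Y = 47.06 kN

Release the roller at Y. Primary structure: cantilever fixed at X.
Free-end deflection of the primary structure under the applied loading (downward +):
  point load 74 at a = 4.38: Pa²(3L − a)/(6EI) = 2513/EI
Flexibility coefficient — unit upward force at Y: δ_{YY} = L³/(3EI) = 41.67/EI.
With EI = 46000 kN·m²: δ_0 = 0.054625 m and δ_{YY} = 0.000906 m/kN.
Compatibility — the beam at Y must follow the support down by 0.012 m: δ_0 − R_Y·δ_{YY} = 0.012, so R_Y = (0.054625 − 0.012)/0.000906 = 47.06 kN.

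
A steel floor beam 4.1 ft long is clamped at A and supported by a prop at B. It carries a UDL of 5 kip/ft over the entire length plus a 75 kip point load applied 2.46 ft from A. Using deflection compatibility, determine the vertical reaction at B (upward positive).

Remove the prop at B; the released (primary) structure is a cantilever built in at A.
Deflection at B on the released cantilever, summing each load's contribution:
  UDL 5: wL⁴/(8EI) = 176.6/EI
  point load 75 at a = 2.46: Pa²(3L − a)/(6EI) = 744.3/EI
  δ_0 = 921/EI
Tip deflection under a unit load at B: L³/(3EI) = 22.97/EI.
Compatibility at B: δ_0 − R_B·δ_{BB} = 0, so R_B = 921/22.97 = 40.09 kip.

R_B = 40.09 kip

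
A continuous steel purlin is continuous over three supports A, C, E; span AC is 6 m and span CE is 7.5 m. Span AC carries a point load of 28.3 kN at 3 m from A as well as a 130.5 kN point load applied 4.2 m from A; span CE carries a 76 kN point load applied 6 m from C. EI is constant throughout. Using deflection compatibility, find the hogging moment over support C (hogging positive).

M_C = 106.7 kN·m

Insert a hinge at C; M_C is the redundant, and each span becomes simply supported.
Discontinuity in slope at C on the released structure — sum the simple-span end rotations:
  span AC: point load 28.3 at a = 3: Pab(L + a)/(6LEI) = 63.67/EI
  span AC: point load 130.5 at a = 4.2: Pab(L + a)/(6LEI) = 279.5/EI
  span CE: point load 76 at a = 6: Pab(L + b)/(6LEI) = 136.8/EI
  relative rotation θ_0 = (343.2 + 136.8)/EI = 480/EI
A unit hogging moment at C produces rotation L₁/(3EI) + L₂/(3EI) = 4.5/EI.
Slope continuity at C: θ_0 = M_C·4.5/EI, so M_C = 480/4.5 = 106.7 kN·m (hogging).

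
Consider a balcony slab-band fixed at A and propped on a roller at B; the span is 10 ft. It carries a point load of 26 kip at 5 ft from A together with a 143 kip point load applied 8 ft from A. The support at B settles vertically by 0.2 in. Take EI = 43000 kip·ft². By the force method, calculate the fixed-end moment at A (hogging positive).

M_A = 207.5 kip·ft

Release the roller at B. Primary structure: cantilever fixed at A.
Downward deflection at the released point B due to the loads:
  point load 26 at a = 5: Pa²(3L − a)/(6EI) = 2708/EI
  point load 143 at a = 8: Pa²(3L − a)/(6EI) = 33557/EI
  δ_0 = 36266/EI
Flexibility coefficient — unit upward force at B: δ_{BB} = L³/(3EI) = 333.3/EI.
With EI = 43000 kip·ft²: δ_0 = 0.84339 ft and δ_{BB} = 0.007752 ft/kip.
Compatibility — the beam at B must follow the support down by 0.01667 ft: δ_0 − R_B·δ_{BB} = 0.01667, so R_B = (0.84339 − 0.01667)/0.007752 = 106.6 kip.
Moment equilibrium about A: M_A = Σ(load moments about A) − R_B·L = 1274 − 106.6×10 = 207.5 kip·ft.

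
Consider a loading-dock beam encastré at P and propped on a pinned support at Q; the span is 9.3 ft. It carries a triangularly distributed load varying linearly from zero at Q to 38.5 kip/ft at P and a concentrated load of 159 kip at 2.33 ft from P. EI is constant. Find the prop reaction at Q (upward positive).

Remove the prop at Q; the released (primary) structure is a cantilever built in at P.
Deflection at Q on the released cantilever, summing each load's contribution:
  triangular load, peak 38.5 at the fixed end: w₀L⁴/(30EI) = 9600/EI
  point load 159 at a = 2.33: Pa²(3L − a)/(6EI) = 3679/EI
  δ_0 = 13279/EI
Flexibility coefficient — unit upward force at Q: δ_{QQ} = L³/(3EI) = 268.1/EI.
The prop prevents deflection at Q: R_Q = δ_0/δ_{QQ} = 13279/268.1 = 49.53 kip.

R_Q = 49.53 kip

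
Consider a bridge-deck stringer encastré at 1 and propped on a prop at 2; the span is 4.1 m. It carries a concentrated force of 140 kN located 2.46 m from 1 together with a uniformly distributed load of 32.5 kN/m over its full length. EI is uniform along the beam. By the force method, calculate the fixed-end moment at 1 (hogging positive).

Remove the prop at 2; the released (primary) structure is a cantilever built in at 1.
Downward deflection at the released point 2 due to the loads:
  point load 140 at a = 2.46: Pa²(3L − a)/(6EI) = 1389/EI
  UDL 32.5: wL⁴/(8EI) = 1148/EI
  δ_0 = 2537/EI
Flexibility coefficient — unit upward force at 2: δ_{22} = L³/(3EI) = 22.97/EI.
The prop prevents deflection at 2: R_2 = δ_0/δ_{22} = 2537/22.97 = 110.4 kN.
Moment equilibrium about 1: M_1 = Σ(load moments about 1) − R_2·L = 617.6 − 110.4×4.1 = 164.7 kN·m.

M_1 = 164.7 kN·m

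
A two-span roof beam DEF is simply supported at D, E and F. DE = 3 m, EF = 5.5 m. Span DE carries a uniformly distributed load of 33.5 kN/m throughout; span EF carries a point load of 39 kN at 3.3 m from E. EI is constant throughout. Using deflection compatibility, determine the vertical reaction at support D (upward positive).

R_D = 38.04 kN

Release continuity at E by inserting a hinge; the redundant is the internal moment M_E. The primary structure is two simply-supported spans DE and EF.
End slopes at the hinge E, treating each span as simply supported:
  span DE: UDL 33.5: wL³/(24EI) = 37.69/EI
  span EF: point load 39 at a = 3.3: Pab(L + b)/(6LEI) = 66.07/EI
  relative rotation θ_0 = (37.69 + 66.07)/EI = 103.8/EI
A unit hogging moment at E produces rotation L₁/(3EI) + L₂/(3EI) = 2.833/EI.
Slope continuity at E: θ_0 = M_E·2.833/EI, so M_E = 103.8/2.833 = 36.62 kN·m (hogging).
Span DE, ΣM about D with M_E applied at E: R_E^{DE}·3 = 150.8 + 36.62, so R_E^{DE} = 62.46 kN and R_D = 100.5 − 62.46 = 38.04 kN.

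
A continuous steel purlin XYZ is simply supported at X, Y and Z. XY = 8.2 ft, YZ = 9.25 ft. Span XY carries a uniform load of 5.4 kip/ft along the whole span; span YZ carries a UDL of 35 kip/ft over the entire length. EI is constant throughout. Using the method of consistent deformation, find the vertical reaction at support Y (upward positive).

Take M_Y as the redundant. Released structure: two simple spans XY and YZ with a hinge at Y.
End slopes at the hinge Y, treating each span as simply supported:
  span XY: UDL 5.4: wL³/(24EI) = 124.1/EI
  span YZ: UDL 35: wL³/(24EI) = 1154/EI
  relative rotation θ_0 = (124.1 + 1154)/EI = 1278/EI
A unit hogging moment at Y produces rotation L₁/(3EI) + L₂/(3EI) = 5.817/EI.
Compatibility: M_Y·(L₁+L₂)/(3EI) = θ_0, giving M_Y = 219.8 kip·ft (hogging).
Span XY, ΣM about X with M_Y applied at Y: R_Y^{XY}·8.2 = 181.5 + 219.8, so R_Y^{XY} = 48.94 kip and R_X = 44.28 − 48.94 = -4.66 kip.
Span YZ, ΣM about Z: R_Y^{YZ}·9.25 = 1497 + 219.8, so R_Y^{YZ} = 185.6 kip and R_Z = 323.8 − 185.6 = 138.1 kip.
R_Y = 48.94 + 185.6 = 234.6 kip.

R_Y = 234.6 kip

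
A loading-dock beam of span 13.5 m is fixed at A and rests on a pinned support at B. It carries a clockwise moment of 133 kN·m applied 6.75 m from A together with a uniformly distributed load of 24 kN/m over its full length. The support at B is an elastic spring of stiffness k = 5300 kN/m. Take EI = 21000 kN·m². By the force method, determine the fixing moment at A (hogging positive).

M_A = 538.7 kN·m

Remove the prop at B; the released (primary) structure is a cantilever built in at A.
Free-end deflection of the primary structure under the applied loading (downward +):
  clockwise couple 133 at a = 6.75: M₀a(2L − a)/(2EI) = 9090/EI
  UDL 24: wL⁴/(8EI) = 99645/EI
  δ_0 = 108735/EI
Tip deflection under a unit load at B: L³/(3EI) = 820.1/EI.
With EI = 21000 kN·m²: δ_0 = 5.1779 m and δ_{BB} = 0.039054 m/kN.
Compatibility — the spring shortens by R_B/k under the reaction it provides: δ_0 − R_B·δ_{BB} = R_B/k. With 1/k = 0.000189 m/kN, R_B = δ_0 / (δ_{BB} + 1/k) = 5.1779 / (0.039054 + 0.000189) = 131.9 kN.
Moment equilibrium about A: M_A = Σ(load moments about A) − R_B·L = 2320 − 131.9×13.5 = 538.7 kN·m.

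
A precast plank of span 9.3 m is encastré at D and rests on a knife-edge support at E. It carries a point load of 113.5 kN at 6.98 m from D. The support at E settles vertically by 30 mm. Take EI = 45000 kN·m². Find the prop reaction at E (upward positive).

Remove the prop at E; the released (primary) structure is a cantilever built in at D.
Free-end deflection of the primary structure under the applied loading (downward +):
  point load 113.5 at a = 6.98: Pa²(3L − a)/(6EI) = 19280/EI
Flexibility coefficient — unit upward force at E: δ_{EE} = L³/(3EI) = 268.1/EI.
With EI = 45000 kN·m²: δ_0 = 0.42845 m and δ_{EE} = 0.005958 m/kN.
Compatibility — the beam at E must follow the support down by 0.03 m: δ_0 − R_E·δ_{EE} = 0.03, so R_E = (0.42845 − 0.03)/0.005958 = 66.87 kN.

R_E = 66.87 kN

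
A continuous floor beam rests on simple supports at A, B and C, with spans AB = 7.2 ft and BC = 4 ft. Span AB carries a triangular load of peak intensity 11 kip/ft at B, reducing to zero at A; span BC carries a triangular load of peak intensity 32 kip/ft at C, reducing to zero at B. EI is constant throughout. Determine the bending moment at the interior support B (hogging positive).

Take M_B as the redundant. Released structure: two simple spans AB and BC with a hinge at B.
Rotations at B on the released spans (each span's end-slope, ×1/EI):
  span AB: triangular load, peak 11: w₀L³/(45EI) = 91.24/EI
  span BC: triangular load, peak 32: 7w₀L³/(360EI) = 39.82/EI
  relative rotation θ_0 = (91.24 + 39.82)/EI = 131.1/EI
A unit hogging moment at B produces rotation L₁/(3EI) + L₂/(3EI) = 3.733/EI.
Compatibility: M_B·(L₁+L₂)/(3EI) = θ_0, giving M_B = 35.11 kip·ft (hogging).

M_B = 35.11 kip·ft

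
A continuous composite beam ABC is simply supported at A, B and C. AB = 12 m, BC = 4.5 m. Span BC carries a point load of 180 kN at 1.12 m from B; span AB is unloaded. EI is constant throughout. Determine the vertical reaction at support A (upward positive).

Release continuity at B by inserting a hinge; the redundant is the internal moment M_B. The primary structure is two simply-supported spans AB and BC.
Rotations at B on the released spans (each span's end-slope, ×1/EI):
  span BC: point load 180 at a = 1.12: Pab(L + b)/(6LEI) = 198.9/EI
  relative rotation θ_0 = (0 + 198.9)/EI = 198.9/EI
A unit hogging moment at B produces rotation L₁/(3EI) + L₂/(3EI) = 5.5/EI.
Compatibility: M_B·(L₁+L₂)/(3EI) = θ_0, giving M_B = 36.16 kN·m (hogging).
Span AB, ΣM about A with M_B applied at B: R_B^{AB}·12 = 0 + 36.16, so R_B^{AB} = 3.013 kN and R_A = 0 − 3.013 = -3.013 kN.

R_A = -3.013 kN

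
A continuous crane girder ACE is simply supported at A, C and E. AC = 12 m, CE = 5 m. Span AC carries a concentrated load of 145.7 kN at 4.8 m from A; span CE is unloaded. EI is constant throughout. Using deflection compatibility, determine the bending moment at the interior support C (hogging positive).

Release continuity at C by inserting a hinge; the redundant is the internal moment M_C. The primary structure is two simply-supported spans AC and CE.
Rotations at C on the released spans (each span's end-slope, ×1/EI):
  span AC: point load 145.7 at a = 4.8: Pab(L + a)/(6LEI) = 1175/EI
  relative rotation θ_0 = (1175 + 0)/EI = 1175/EI
A unit hogging moment at C produces rotation L₁/(3EI) + L₂/(3EI) = 5.667/EI.
Slope continuity at C: θ_0 = M_C·5.667/EI, so M_C = 1175/5.667 = 207.3 kN·m (hogging).

M_C = 207.3 kN·m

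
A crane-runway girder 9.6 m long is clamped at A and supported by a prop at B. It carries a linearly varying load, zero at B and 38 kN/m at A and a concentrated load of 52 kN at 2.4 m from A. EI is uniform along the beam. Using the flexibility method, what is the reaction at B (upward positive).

Take the reaction at B as the redundant and release it; the primary structure is a cantilever fixed at A.
Deflection at B on the released cantilever, summing each load's contribution:
  triangular load, peak 38 at the fixed end: w₀L⁴/(30EI) = 10758/EI
  point load 52 at a = 2.4: Pa²(3L − a)/(6EI) = 1318/EI
  δ_0 = 12076/EI
Tip deflection under a unit load at B: L³/(3EI) = 294.9/EI.
The prop prevents deflection at B: R_B = δ_0/δ_{BB} = 12076/294.9 = 40.95 kN.

R_B = 40.95 kN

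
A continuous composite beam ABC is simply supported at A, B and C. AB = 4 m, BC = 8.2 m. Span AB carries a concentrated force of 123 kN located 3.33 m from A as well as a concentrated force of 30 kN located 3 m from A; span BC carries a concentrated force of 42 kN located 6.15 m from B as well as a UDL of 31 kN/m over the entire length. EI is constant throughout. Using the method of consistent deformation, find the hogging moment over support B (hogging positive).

M_B = 229.3 kN·m

Release continuity at B by inserting a hinge; the redundant is the internal moment M_B. The primary structure is two simply-supported spans AB and BC.
Discontinuity in slope at B on the released structure — sum the simple-span end rotations:
  span AB: point load 123 at a = 3.33: Pab(L + a)/(6LEI) = 83.81/EI
  span AB: point load 30 at a = 3: Pab(L + a)/(6LEI) = 26.25/EI
  span BC: point load 42 at a = 6.15: Pab(L + b)/(6LEI) = 110.3/EI
  span BC: UDL 31: wL³/(24EI) = 712.2/EI
  relative rotation θ_0 = (110.1 + 822.5)/EI = 932.6/EI
A unit hogging moment at B produces rotation L₁/(3EI) + L₂/(3EI) = 4.067/EI.
Compatibility: M_B·(L₁+L₂)/(3EI) = θ_0, giving M_B = 229.3 kN·m (hogging).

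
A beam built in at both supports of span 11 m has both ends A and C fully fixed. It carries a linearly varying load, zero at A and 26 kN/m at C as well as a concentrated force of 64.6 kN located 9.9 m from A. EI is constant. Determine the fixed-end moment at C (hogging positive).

M_C = 214.9 kN·m

Release both end moments; the primary structure is a simply-supported span AC with redundants M_A and M_C.
End rotations of the released simple span under the applied load (×1/EI):
  at A: triangular load, peak 26: 7w₀L³/(360EI) = 672.9/EI
  at C: triangular load, peak 26: w₀L³/(45EI) = 769/EI
  at A: point load 64.6 at a = 9.9: Pab(L + b)/(6LEI) = 129/EI
  at C: point load 64.6 at a = 9.9: Pab(L + a)/(6LEI) = 222.8/EI
  θ_A0 = 801.9/EI,  θ_C0 = 991.8/EI
Flexibility coefficients: a unit moment at one end gives L/(3EI) there and L/(6EI) at the far end, so f₁₁ = f₂₂ = 3.667/EI and f₁₂ = f₂₁ = 1.833/EI.
Compatibility — zero rotation at each built-in end:
  3.667 M_A + 1.833 M_C = 801.9
  1.833 M_A + 3.667 M_C = 991.8
Solving the pair gives M_A = 111.3 kN·m and M_C = 214.9 kN·m (hogging).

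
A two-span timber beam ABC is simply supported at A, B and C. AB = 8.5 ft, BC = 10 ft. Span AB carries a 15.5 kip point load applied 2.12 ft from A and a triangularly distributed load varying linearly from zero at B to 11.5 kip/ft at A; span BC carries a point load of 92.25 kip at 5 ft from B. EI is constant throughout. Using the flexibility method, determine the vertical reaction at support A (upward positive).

R_A = 29.77 kip

Take M_B as the redundant. Released structure: two simple spans AB and BC with a hinge at B.
Rotations at B on the released spans (each span's end-slope, ×1/EI):
  span AB: point load 15.5 at a = 2.12: Pab(L + a)/(6LEI) = 43.66/EI
  span AB: triangular load, peak 11.5: 7w₀L³/(360EI) = 137.3/EI
  span BC: point load 92.25 at a = 5: Pab(L + b)/(6LEI) = 576.6/EI
  relative rotation θ_0 = (181 + 576.6)/EI = 757.5/EI
A unit hogging moment at B produces rotation L₁/(3EI) + L₂/(3EI) = 6.167/EI.
Slope continuity at B: θ_0 = M_B·6.167/EI, so M_B = 757.5/6.167 = 122.8 kip·ft (hogging).
Span AB, ΣM about A with M_B applied at B: R_B^{AB}·8.5 = 171.3 + 122.8, so R_B^{AB} = 34.61 kip and R_A = 64.38 − 34.61 = 29.77 kip.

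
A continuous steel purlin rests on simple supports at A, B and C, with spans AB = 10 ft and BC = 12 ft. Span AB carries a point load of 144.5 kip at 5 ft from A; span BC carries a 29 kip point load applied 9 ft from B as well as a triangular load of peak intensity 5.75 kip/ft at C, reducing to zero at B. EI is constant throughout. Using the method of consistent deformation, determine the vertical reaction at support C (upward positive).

Release continuity at B by inserting a hinge; the redundant is the internal moment M_B. The primary structure is two simply-supported spans AB and BC.
Discontinuity in slope at B on the released structure — sum the simple-span end rotations:
  span AB: point load 144.5 at a = 5: Pab(L + a)/(6LEI) = 903.1/EI
  span BC: point load 29 at a = 9: Pab(L + b)/(6LEI) = 163.1/EI
  span BC: triangular load, peak 5.75: 7w₀L³/(360EI) = 193.2/EI
  relative rotation θ_0 = (903.1 + 356.3)/EI = 1259/EI
A unit hogging moment at B produces rotation L₁/(3EI) + L₂/(3EI) = 7.333/EI.
Slope continuity at B: θ_0 = M_B·7.333/EI, so M_B = 1259/7.333 = 171.7 kip·ft (hogging).
Span BC, ΣM about C: R_B^{BC}·12 = 225 + 171.7, so R_B^{BC} = 33.06 kip and R_C = 63.5 − 33.06 = 30.44 kip.

R_C = 30.44 kip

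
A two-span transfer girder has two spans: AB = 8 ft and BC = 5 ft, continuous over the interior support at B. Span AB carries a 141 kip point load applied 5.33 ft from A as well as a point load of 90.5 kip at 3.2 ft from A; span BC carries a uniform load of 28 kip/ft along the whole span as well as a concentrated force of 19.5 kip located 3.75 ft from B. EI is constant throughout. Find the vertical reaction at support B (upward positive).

R_B = 283.5 kip

Release continuity at B by inserting a hinge; the redundant is the internal moment M_B. The primary structure is two simply-supported spans AB and BC.
End slopes at the hinge B, treating each span as simply supported:
  span AB: point load 141 at a = 5.33: Pab(L + a)/(6LEI) = 557.2/EI
  span AB: point load 90.5 at a = 3.2: Pab(L + a)/(6LEI) = 324.4/EI
  span BC: UDL 28: wL³/(24EI) = 145.8/EI
  span BC: point load 19.5 at a = 3.75: Pab(L + b)/(6LEI) = 19.04/EI
  relative rotation θ_0 = (881.6 + 164.9)/EI = 1046/EI
A unit hogging moment at B produces rotation L₁/(3EI) + L₂/(3EI) = 4.333/EI.
Slope continuity at B: θ_0 = M_B·4.333/EI, so M_B = 1046/4.333 = 241.5 kip·ft (hogging).
Span AB, ΣM about A with M_B applied at B: R_B^{AB}·8 = 1041 + 241.5, so R_B^{AB} = 160.3 kip and R_A = 231.5 − 160.3 = 71.17 kip.
Span BC, ΣM about C: R_B^{BC}·5 = 374.4 + 241.5, so R_B^{BC} = 123.2 kip and R_C = 159.5 − 123.2 = 36.33 kip.
R_B = 160.3 + 123.2 = 283.5 kip.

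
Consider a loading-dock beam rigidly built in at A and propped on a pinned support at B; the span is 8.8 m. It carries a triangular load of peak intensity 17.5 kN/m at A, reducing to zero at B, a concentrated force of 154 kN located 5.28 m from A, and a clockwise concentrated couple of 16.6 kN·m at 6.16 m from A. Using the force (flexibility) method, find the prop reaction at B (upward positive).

Release the roller at B. Primary structure: cantilever fixed at A.
Primary-structure tip deflection at B by superposition:
  triangular load, peak 17.5 at the fixed end: w₀L⁴/(30EI) = 3498/EI
  point load 154 at a = 5.28: Pa²(3L − a)/(6EI) = 15112/EI
  clockwise couple 16.6 at a = 6.16: M₀a(2L − a)/(2EI) = 584.9/EI
  δ_0 = 19195/EI
Tip deflection under a unit load at B: L³/(3EI) = 227.2/EI.
The prop prevents deflection at B: R_B = δ_0/δ_{BB} = 19195/227.2 = 84.5 kN.

R_B = 84.5 kN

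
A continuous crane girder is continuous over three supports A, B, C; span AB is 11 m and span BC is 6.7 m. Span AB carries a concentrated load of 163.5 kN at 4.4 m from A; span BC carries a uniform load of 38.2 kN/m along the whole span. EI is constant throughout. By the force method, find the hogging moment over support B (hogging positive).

Release continuity at B by inserting a hinge; the redundant is the internal moment M_B. The primary structure is two simply-supported spans AB and BC.
End slopes at the hinge B, treating each span as simply supported:
  span AB: point load 163.5 at a = 4.4: Pab(L + a)/(6LEI) = 1108/EI
  span BC: UDL 38.2: wL³/(24EI) = 478.7/EI
  relative rotation θ_0 = (1108 + 478.7)/EI = 1587/EI
A unit hogging moment at B produces rotation L₁/(3EI) + L₂/(3EI) = 5.9/EI.
Slope continuity at B: θ_0 = M_B·5.9/EI, so M_B = 1587/5.9 = 268.9 kN·m (hogging).

M_B = 268.9 kN·m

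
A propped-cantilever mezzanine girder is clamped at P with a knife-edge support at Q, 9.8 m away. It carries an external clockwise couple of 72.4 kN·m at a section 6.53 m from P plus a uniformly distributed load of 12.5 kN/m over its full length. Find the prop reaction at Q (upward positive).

Remove the prop at Q; the released (primary) structure is a cantilever built in at P.
Free-end deflection of the primary structure under the applied loading (downward +):
  clockwise couple 72.4 at a = 6.53: M₀a(2L − a)/(2EI) = 3090/EI
  UDL 12.5: wL⁴/(8EI) = 14412/EI
  δ_0 = 17502/EI
Flexibility coefficient — unit upward force at Q: δ_{QQ} = L³/(3EI) = 313.7/EI.
The prop prevents deflection at Q: R_Q = δ_0/δ_{QQ} = 17502/313.7 = 55.79 kN.

R_Q = 55.79 kN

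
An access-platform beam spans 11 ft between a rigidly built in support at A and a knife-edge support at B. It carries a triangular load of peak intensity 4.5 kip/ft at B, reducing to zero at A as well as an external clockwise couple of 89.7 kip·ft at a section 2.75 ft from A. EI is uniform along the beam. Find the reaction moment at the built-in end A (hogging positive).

M_A = 62.6 kip·ft

Remove the prop at B; the released (primary) structure is a cantilever built in at A.
Deflection at B on the released cantilever, summing each load's contribution:
  triangular load, peak 4.5 at the free end: 11w₀L⁴/(120EI) = 6039/EI
  clockwise couple 89.7 at a = 2.75: M₀a(2L − a)/(2EI) = 2374/EI
  δ_0 = 8414/EI
Tip deflection under a unit load at B: L³/(3EI) = 443.7/EI.
Compatibility at B: δ_0 − R_B·δ_{BB} = 0, so R_B = 8414/443.7 = 18.96 kip.
Moment equilibrium about A: M_A = Σ(load moments about A) − R_B·L = 271.2 − 18.96×11 = 62.6 kip·ft.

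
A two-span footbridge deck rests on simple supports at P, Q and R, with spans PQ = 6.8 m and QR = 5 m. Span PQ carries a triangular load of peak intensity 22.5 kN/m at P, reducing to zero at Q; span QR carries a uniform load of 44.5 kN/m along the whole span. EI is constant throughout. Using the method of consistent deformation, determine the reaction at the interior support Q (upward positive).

Take M_Q as the redundant. Released structure: two simple spans PQ and QR with a hinge at Q.
Discontinuity in slope at Q on the released structure — sum the simple-span end rotations:
  span PQ: triangular load, peak 22.5: 7w₀L³/(360EI) = 137.6/EI
  span QR: UDL 44.5: wL³/(24EI) = 231.8/EI
  relative rotation θ_0 = (137.6 + 231.8)/EI = 369.3/EI
A unit hogging moment at Q produces rotation L₁/(3EI) + L₂/(3EI) = 3.933/EI.
Compatibility: M_Q·(L₁+L₂)/(3EI) = θ_0, giving M_Q = 93.9 kN·m (hogging).
Span PQ, ΣM about P with M_Q applied at Q: R_Q^{PQ}·6.8 = 173.4 + 93.9, so R_Q^{PQ} = 39.31 kN and R_P = 76.5 − 39.31 = 37.19 kN.
Span QR, ΣM about R: R_Q^{QR}·5 = 556.2 + 93.9, so R_Q^{QR} = 130 kN and R_R = 222.5 − 130 = 92.47 kN.
R_Q = 39.31 + 130 = 169.3 kN.

R_Q = 169.3 kN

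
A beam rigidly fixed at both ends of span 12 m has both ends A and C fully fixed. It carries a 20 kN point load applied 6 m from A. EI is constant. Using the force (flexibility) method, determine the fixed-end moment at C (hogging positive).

Release both end moments; the primary structure is a simply-supported span AC with redundants M_A and M_C.
End rotations of the released simple span under the applied load (×1/EI):
  at A: point load 20 at a = 6: Pab(L + b)/(6LEI) = 180/EI
  at C: point load 20 at a = 6: Pab(L + a)/(6LEI) = 180/EI
  θ_A0 = 180/EI,  θ_C0 = 180/EI
Flexibility coefficients: a unit moment at one end gives L/(3EI) there and L/(6EI) at the far end, so f₁₁ = f₂₂ = 4/EI and f₁₂ = f₂₁ = 2/EI.
Compatibility — zero rotation at each built-in end:
  4 M_A + 2 M_C = 180
  2 M_A + 4 M_C = 180
Solving the pair gives M_A = 30 kN·m and M_C = 30 kN·m (hogging).

M_C = 30 kN·m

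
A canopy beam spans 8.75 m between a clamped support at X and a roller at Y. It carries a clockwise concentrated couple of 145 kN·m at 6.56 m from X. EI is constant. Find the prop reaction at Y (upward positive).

R_Y = 23.3 kN

Remove the prop at Y; the released (primary) structure is a cantilever built in at X.
Free-end deflection of the primary structure under the applied loading (downward +):
  clockwise couple 145 at a = 6.56: M₀a(2L − a)/(2EI) = 5203/EI
Tip deflection under a unit load at Y: L³/(3EI) = 223.3/EI.
The prop prevents deflection at Y: R_Y = δ_0/δ_{YY} = 5203/223.3 = 23.3 kN.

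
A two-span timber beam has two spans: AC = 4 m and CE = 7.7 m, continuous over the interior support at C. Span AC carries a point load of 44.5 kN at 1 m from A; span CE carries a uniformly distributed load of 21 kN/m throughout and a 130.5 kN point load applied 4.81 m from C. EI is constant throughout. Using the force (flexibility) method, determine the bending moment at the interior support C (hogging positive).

M_C = 216.2 kN·m

Insert a hinge at C; M_C is the redundant, and each span becomes simply supported.
Rotations at C on the released spans (each span's end-slope, ×1/EI):
  span AC: point load 44.5 at a = 1: Pab(L + a)/(6LEI) = 27.81/EI
  span CE: UDL 21: wL³/(24EI) = 399.5/EI
  span CE: point load 130.5 at a = 4.81: Pab(L + b)/(6LEI) = 415.8/EI
  relative rotation θ_0 = (27.81 + 815.3)/EI = 843.1/EI
A unit hogging moment at C produces rotation L₁/(3EI) + L₂/(3EI) = 3.9/EI.
Compatibility: M_C·(L₁+L₂)/(3EI) = θ_0, giving M_C = 216.2 kN·m (hogging).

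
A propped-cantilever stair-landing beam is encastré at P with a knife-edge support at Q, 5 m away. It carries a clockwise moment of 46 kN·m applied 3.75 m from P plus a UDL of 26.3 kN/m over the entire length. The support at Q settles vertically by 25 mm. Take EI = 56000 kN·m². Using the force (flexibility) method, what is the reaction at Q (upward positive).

Release the roller at Q. Primary structure: cantilever fixed at P.
Free-end deflection of the primary structure under the applied loading (downward +):
  clockwise couple 46 at a = 3.75: M₀a(2L − a)/(2EI) = 539.1/EI
  UDL 26.3: wL⁴/(8EI) = 2055/EI
  δ_0 = 2594/EI
Flexibility coefficient — unit upward force at Q: δ_{QQ} = L³/(3EI) = 41.67/EI.
With EI = 56000 kN·m²: δ_0 = 0.046317 m and δ_{QQ} = 0.000744 m/kN.
Compatibility — the beam at Q must follow the support down by 0.025 m: δ_0 − R_Q·δ_{QQ} = 0.025, so R_Q = (0.046317 − 0.025)/0.000744 = 28.65 kN.

R_Q = 28.65 kN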